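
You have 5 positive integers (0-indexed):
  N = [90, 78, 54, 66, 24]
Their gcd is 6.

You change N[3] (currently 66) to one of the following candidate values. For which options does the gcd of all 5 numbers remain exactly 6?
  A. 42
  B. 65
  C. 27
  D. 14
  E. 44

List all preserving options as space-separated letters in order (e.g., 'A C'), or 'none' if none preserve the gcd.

Answer: A

Derivation:
Old gcd = 6; gcd of others (without N[3]) = 6
New gcd for candidate v: gcd(6, v). Preserves old gcd iff gcd(6, v) = 6.
  Option A: v=42, gcd(6,42)=6 -> preserves
  Option B: v=65, gcd(6,65)=1 -> changes
  Option C: v=27, gcd(6,27)=3 -> changes
  Option D: v=14, gcd(6,14)=2 -> changes
  Option E: v=44, gcd(6,44)=2 -> changes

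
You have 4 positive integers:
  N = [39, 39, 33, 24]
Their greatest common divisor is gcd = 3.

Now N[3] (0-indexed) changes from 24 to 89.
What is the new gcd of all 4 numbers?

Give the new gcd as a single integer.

Numbers: [39, 39, 33, 24], gcd = 3
Change: index 3, 24 -> 89
gcd of the OTHER numbers (without index 3): gcd([39, 39, 33]) = 3
New gcd = gcd(g_others, new_val) = gcd(3, 89) = 1

Answer: 1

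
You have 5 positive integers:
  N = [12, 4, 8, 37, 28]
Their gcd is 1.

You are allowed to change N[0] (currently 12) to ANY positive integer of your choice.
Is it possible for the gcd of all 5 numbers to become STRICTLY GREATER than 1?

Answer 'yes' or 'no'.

Current gcd = 1
gcd of all OTHER numbers (without N[0]=12): gcd([4, 8, 37, 28]) = 1
The new gcd after any change is gcd(1, new_value).
This can be at most 1.
Since 1 = old gcd 1, the gcd can only stay the same or decrease.

Answer: no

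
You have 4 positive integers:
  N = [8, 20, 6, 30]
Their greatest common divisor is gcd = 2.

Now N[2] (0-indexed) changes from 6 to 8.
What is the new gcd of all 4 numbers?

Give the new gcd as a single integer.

Answer: 2

Derivation:
Numbers: [8, 20, 6, 30], gcd = 2
Change: index 2, 6 -> 8
gcd of the OTHER numbers (without index 2): gcd([8, 20, 30]) = 2
New gcd = gcd(g_others, new_val) = gcd(2, 8) = 2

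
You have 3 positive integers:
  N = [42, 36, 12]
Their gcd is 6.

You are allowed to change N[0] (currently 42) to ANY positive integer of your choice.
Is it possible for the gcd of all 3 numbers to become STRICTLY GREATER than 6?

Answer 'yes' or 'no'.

Current gcd = 6
gcd of all OTHER numbers (without N[0]=42): gcd([36, 12]) = 12
The new gcd after any change is gcd(12, new_value).
This can be at most 12.
Since 12 > old gcd 6, the gcd CAN increase (e.g., set N[0] = 12).

Answer: yes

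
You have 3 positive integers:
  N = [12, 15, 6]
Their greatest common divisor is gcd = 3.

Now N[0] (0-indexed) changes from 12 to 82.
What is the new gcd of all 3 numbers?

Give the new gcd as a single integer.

Answer: 1

Derivation:
Numbers: [12, 15, 6], gcd = 3
Change: index 0, 12 -> 82
gcd of the OTHER numbers (without index 0): gcd([15, 6]) = 3
New gcd = gcd(g_others, new_val) = gcd(3, 82) = 1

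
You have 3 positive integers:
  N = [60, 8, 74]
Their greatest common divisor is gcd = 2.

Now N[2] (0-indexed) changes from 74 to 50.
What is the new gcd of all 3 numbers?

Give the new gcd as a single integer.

Numbers: [60, 8, 74], gcd = 2
Change: index 2, 74 -> 50
gcd of the OTHER numbers (without index 2): gcd([60, 8]) = 4
New gcd = gcd(g_others, new_val) = gcd(4, 50) = 2

Answer: 2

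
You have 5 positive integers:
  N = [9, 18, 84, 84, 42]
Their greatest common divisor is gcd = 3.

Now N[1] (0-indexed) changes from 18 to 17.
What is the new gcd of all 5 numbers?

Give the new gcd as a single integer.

Answer: 1

Derivation:
Numbers: [9, 18, 84, 84, 42], gcd = 3
Change: index 1, 18 -> 17
gcd of the OTHER numbers (without index 1): gcd([9, 84, 84, 42]) = 3
New gcd = gcd(g_others, new_val) = gcd(3, 17) = 1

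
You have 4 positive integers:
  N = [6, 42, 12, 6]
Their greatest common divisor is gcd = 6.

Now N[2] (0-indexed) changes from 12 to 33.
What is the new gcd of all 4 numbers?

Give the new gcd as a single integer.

Answer: 3

Derivation:
Numbers: [6, 42, 12, 6], gcd = 6
Change: index 2, 12 -> 33
gcd of the OTHER numbers (without index 2): gcd([6, 42, 6]) = 6
New gcd = gcd(g_others, new_val) = gcd(6, 33) = 3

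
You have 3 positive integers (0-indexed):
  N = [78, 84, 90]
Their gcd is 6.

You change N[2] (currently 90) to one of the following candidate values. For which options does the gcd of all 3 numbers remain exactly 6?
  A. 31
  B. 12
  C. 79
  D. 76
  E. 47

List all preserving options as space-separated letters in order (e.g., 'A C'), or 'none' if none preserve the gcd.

Answer: B

Derivation:
Old gcd = 6; gcd of others (without N[2]) = 6
New gcd for candidate v: gcd(6, v). Preserves old gcd iff gcd(6, v) = 6.
  Option A: v=31, gcd(6,31)=1 -> changes
  Option B: v=12, gcd(6,12)=6 -> preserves
  Option C: v=79, gcd(6,79)=1 -> changes
  Option D: v=76, gcd(6,76)=2 -> changes
  Option E: v=47, gcd(6,47)=1 -> changes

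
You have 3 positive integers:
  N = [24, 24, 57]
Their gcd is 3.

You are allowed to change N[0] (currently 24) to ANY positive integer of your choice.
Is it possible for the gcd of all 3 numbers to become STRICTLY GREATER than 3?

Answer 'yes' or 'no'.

Answer: no

Derivation:
Current gcd = 3
gcd of all OTHER numbers (without N[0]=24): gcd([24, 57]) = 3
The new gcd after any change is gcd(3, new_value).
This can be at most 3.
Since 3 = old gcd 3, the gcd can only stay the same or decrease.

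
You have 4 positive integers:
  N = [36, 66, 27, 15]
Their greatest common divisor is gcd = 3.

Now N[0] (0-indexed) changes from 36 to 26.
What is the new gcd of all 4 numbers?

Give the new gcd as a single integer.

Numbers: [36, 66, 27, 15], gcd = 3
Change: index 0, 36 -> 26
gcd of the OTHER numbers (without index 0): gcd([66, 27, 15]) = 3
New gcd = gcd(g_others, new_val) = gcd(3, 26) = 1

Answer: 1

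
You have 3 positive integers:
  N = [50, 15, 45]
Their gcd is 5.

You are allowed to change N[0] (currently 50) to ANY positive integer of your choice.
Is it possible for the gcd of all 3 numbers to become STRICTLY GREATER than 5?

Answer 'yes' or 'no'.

Current gcd = 5
gcd of all OTHER numbers (without N[0]=50): gcd([15, 45]) = 15
The new gcd after any change is gcd(15, new_value).
This can be at most 15.
Since 15 > old gcd 5, the gcd CAN increase (e.g., set N[0] = 15).

Answer: yes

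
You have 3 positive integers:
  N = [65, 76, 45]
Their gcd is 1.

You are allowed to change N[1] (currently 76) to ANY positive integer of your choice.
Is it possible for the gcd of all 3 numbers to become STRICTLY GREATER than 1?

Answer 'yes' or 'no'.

Answer: yes

Derivation:
Current gcd = 1
gcd of all OTHER numbers (without N[1]=76): gcd([65, 45]) = 5
The new gcd after any change is gcd(5, new_value).
This can be at most 5.
Since 5 > old gcd 1, the gcd CAN increase (e.g., set N[1] = 5).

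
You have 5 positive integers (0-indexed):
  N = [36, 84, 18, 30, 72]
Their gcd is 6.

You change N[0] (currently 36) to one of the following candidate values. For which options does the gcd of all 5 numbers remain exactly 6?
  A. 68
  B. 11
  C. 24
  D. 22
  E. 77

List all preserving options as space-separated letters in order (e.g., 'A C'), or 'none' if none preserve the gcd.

Old gcd = 6; gcd of others (without N[0]) = 6
New gcd for candidate v: gcd(6, v). Preserves old gcd iff gcd(6, v) = 6.
  Option A: v=68, gcd(6,68)=2 -> changes
  Option B: v=11, gcd(6,11)=1 -> changes
  Option C: v=24, gcd(6,24)=6 -> preserves
  Option D: v=22, gcd(6,22)=2 -> changes
  Option E: v=77, gcd(6,77)=1 -> changes

Answer: C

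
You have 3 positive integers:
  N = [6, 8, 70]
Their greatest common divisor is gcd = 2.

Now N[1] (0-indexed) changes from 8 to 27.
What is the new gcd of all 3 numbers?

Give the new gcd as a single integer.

Answer: 1

Derivation:
Numbers: [6, 8, 70], gcd = 2
Change: index 1, 8 -> 27
gcd of the OTHER numbers (without index 1): gcd([6, 70]) = 2
New gcd = gcd(g_others, new_val) = gcd(2, 27) = 1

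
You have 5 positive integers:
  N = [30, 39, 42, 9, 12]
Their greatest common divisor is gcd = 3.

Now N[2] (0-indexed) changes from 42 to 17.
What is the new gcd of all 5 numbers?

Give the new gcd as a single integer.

Answer: 1

Derivation:
Numbers: [30, 39, 42, 9, 12], gcd = 3
Change: index 2, 42 -> 17
gcd of the OTHER numbers (without index 2): gcd([30, 39, 9, 12]) = 3
New gcd = gcd(g_others, new_val) = gcd(3, 17) = 1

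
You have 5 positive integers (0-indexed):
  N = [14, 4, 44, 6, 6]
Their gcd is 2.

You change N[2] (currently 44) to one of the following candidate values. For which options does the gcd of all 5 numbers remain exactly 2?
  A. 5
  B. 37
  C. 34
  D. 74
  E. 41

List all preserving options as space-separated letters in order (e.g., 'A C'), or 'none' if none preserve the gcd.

Answer: C D

Derivation:
Old gcd = 2; gcd of others (without N[2]) = 2
New gcd for candidate v: gcd(2, v). Preserves old gcd iff gcd(2, v) = 2.
  Option A: v=5, gcd(2,5)=1 -> changes
  Option B: v=37, gcd(2,37)=1 -> changes
  Option C: v=34, gcd(2,34)=2 -> preserves
  Option D: v=74, gcd(2,74)=2 -> preserves
  Option E: v=41, gcd(2,41)=1 -> changes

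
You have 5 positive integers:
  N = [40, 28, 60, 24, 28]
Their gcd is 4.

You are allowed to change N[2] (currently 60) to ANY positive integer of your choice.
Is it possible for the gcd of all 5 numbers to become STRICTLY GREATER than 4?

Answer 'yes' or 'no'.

Current gcd = 4
gcd of all OTHER numbers (without N[2]=60): gcd([40, 28, 24, 28]) = 4
The new gcd after any change is gcd(4, new_value).
This can be at most 4.
Since 4 = old gcd 4, the gcd can only stay the same or decrease.

Answer: no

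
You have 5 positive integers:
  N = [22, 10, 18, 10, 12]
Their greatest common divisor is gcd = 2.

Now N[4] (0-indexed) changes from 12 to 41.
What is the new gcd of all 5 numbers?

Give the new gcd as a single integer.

Answer: 1

Derivation:
Numbers: [22, 10, 18, 10, 12], gcd = 2
Change: index 4, 12 -> 41
gcd of the OTHER numbers (without index 4): gcd([22, 10, 18, 10]) = 2
New gcd = gcd(g_others, new_val) = gcd(2, 41) = 1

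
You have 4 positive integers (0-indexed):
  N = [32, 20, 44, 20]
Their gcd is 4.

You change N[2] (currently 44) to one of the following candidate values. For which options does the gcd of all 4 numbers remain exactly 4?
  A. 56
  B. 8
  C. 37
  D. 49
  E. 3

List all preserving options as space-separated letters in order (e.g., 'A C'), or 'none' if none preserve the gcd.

Old gcd = 4; gcd of others (without N[2]) = 4
New gcd for candidate v: gcd(4, v). Preserves old gcd iff gcd(4, v) = 4.
  Option A: v=56, gcd(4,56)=4 -> preserves
  Option B: v=8, gcd(4,8)=4 -> preserves
  Option C: v=37, gcd(4,37)=1 -> changes
  Option D: v=49, gcd(4,49)=1 -> changes
  Option E: v=3, gcd(4,3)=1 -> changes

Answer: A B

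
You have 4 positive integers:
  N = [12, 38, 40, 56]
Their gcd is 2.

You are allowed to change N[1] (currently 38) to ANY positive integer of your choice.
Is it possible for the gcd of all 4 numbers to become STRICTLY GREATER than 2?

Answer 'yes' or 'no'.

Current gcd = 2
gcd of all OTHER numbers (without N[1]=38): gcd([12, 40, 56]) = 4
The new gcd after any change is gcd(4, new_value).
This can be at most 4.
Since 4 > old gcd 2, the gcd CAN increase (e.g., set N[1] = 4).

Answer: yes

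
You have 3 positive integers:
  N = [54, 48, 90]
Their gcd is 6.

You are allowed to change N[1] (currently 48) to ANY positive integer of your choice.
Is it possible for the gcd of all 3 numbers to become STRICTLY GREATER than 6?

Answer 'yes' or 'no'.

Current gcd = 6
gcd of all OTHER numbers (without N[1]=48): gcd([54, 90]) = 18
The new gcd after any change is gcd(18, new_value).
This can be at most 18.
Since 18 > old gcd 6, the gcd CAN increase (e.g., set N[1] = 18).

Answer: yes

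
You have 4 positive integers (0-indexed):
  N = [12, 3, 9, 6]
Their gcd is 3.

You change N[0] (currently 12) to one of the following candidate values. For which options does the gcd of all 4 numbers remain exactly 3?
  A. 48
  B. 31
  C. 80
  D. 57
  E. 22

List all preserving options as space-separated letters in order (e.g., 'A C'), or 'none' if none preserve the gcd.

Old gcd = 3; gcd of others (without N[0]) = 3
New gcd for candidate v: gcd(3, v). Preserves old gcd iff gcd(3, v) = 3.
  Option A: v=48, gcd(3,48)=3 -> preserves
  Option B: v=31, gcd(3,31)=1 -> changes
  Option C: v=80, gcd(3,80)=1 -> changes
  Option D: v=57, gcd(3,57)=3 -> preserves
  Option E: v=22, gcd(3,22)=1 -> changes

Answer: A D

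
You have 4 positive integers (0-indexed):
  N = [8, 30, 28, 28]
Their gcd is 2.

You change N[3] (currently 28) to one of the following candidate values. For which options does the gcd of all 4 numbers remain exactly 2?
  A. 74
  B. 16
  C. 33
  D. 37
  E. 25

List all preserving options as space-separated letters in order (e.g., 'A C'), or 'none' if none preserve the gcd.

Old gcd = 2; gcd of others (without N[3]) = 2
New gcd for candidate v: gcd(2, v). Preserves old gcd iff gcd(2, v) = 2.
  Option A: v=74, gcd(2,74)=2 -> preserves
  Option B: v=16, gcd(2,16)=2 -> preserves
  Option C: v=33, gcd(2,33)=1 -> changes
  Option D: v=37, gcd(2,37)=1 -> changes
  Option E: v=25, gcd(2,25)=1 -> changes

Answer: A B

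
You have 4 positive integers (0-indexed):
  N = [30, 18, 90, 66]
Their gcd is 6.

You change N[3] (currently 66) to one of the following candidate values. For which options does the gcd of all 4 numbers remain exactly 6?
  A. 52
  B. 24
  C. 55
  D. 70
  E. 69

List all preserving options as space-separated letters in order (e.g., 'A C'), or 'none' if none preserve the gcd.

Answer: B

Derivation:
Old gcd = 6; gcd of others (without N[3]) = 6
New gcd for candidate v: gcd(6, v). Preserves old gcd iff gcd(6, v) = 6.
  Option A: v=52, gcd(6,52)=2 -> changes
  Option B: v=24, gcd(6,24)=6 -> preserves
  Option C: v=55, gcd(6,55)=1 -> changes
  Option D: v=70, gcd(6,70)=2 -> changes
  Option E: v=69, gcd(6,69)=3 -> changes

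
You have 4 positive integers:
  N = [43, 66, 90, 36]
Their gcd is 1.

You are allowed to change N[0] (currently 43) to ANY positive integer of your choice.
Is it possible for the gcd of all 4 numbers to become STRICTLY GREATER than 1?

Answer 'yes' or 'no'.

Current gcd = 1
gcd of all OTHER numbers (without N[0]=43): gcd([66, 90, 36]) = 6
The new gcd after any change is gcd(6, new_value).
This can be at most 6.
Since 6 > old gcd 1, the gcd CAN increase (e.g., set N[0] = 6).

Answer: yes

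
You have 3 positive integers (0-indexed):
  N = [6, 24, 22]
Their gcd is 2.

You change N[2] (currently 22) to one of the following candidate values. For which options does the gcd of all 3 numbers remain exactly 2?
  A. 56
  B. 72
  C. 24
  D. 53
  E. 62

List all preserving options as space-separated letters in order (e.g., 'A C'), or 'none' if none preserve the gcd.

Answer: A E

Derivation:
Old gcd = 2; gcd of others (without N[2]) = 6
New gcd for candidate v: gcd(6, v). Preserves old gcd iff gcd(6, v) = 2.
  Option A: v=56, gcd(6,56)=2 -> preserves
  Option B: v=72, gcd(6,72)=6 -> changes
  Option C: v=24, gcd(6,24)=6 -> changes
  Option D: v=53, gcd(6,53)=1 -> changes
  Option E: v=62, gcd(6,62)=2 -> preserves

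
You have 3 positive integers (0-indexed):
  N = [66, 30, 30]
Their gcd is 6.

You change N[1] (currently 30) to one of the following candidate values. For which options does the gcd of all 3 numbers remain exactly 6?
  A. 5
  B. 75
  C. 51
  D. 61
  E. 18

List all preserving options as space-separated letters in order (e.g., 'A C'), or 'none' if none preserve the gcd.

Old gcd = 6; gcd of others (without N[1]) = 6
New gcd for candidate v: gcd(6, v). Preserves old gcd iff gcd(6, v) = 6.
  Option A: v=5, gcd(6,5)=1 -> changes
  Option B: v=75, gcd(6,75)=3 -> changes
  Option C: v=51, gcd(6,51)=3 -> changes
  Option D: v=61, gcd(6,61)=1 -> changes
  Option E: v=18, gcd(6,18)=6 -> preserves

Answer: E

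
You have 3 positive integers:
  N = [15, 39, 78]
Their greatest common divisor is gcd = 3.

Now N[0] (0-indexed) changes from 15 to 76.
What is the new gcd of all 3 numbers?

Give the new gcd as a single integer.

Answer: 1

Derivation:
Numbers: [15, 39, 78], gcd = 3
Change: index 0, 15 -> 76
gcd of the OTHER numbers (without index 0): gcd([39, 78]) = 39
New gcd = gcd(g_others, new_val) = gcd(39, 76) = 1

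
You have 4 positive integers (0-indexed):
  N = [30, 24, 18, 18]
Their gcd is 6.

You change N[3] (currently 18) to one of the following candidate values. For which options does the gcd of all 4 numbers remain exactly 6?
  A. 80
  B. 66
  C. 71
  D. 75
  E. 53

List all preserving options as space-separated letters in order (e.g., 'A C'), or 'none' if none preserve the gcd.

Old gcd = 6; gcd of others (without N[3]) = 6
New gcd for candidate v: gcd(6, v). Preserves old gcd iff gcd(6, v) = 6.
  Option A: v=80, gcd(6,80)=2 -> changes
  Option B: v=66, gcd(6,66)=6 -> preserves
  Option C: v=71, gcd(6,71)=1 -> changes
  Option D: v=75, gcd(6,75)=3 -> changes
  Option E: v=53, gcd(6,53)=1 -> changes

Answer: B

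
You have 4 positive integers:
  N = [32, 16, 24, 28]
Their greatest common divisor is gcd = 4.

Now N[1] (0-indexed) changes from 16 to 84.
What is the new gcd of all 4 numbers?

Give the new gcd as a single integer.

Answer: 4

Derivation:
Numbers: [32, 16, 24, 28], gcd = 4
Change: index 1, 16 -> 84
gcd of the OTHER numbers (without index 1): gcd([32, 24, 28]) = 4
New gcd = gcd(g_others, new_val) = gcd(4, 84) = 4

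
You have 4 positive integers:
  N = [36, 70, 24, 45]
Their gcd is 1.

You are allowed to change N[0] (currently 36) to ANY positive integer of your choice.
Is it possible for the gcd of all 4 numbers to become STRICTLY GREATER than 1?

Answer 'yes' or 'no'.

Current gcd = 1
gcd of all OTHER numbers (without N[0]=36): gcd([70, 24, 45]) = 1
The new gcd after any change is gcd(1, new_value).
This can be at most 1.
Since 1 = old gcd 1, the gcd can only stay the same or decrease.

Answer: no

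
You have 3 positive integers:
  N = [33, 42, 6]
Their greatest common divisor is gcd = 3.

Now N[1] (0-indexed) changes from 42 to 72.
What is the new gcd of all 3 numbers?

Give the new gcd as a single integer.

Answer: 3

Derivation:
Numbers: [33, 42, 6], gcd = 3
Change: index 1, 42 -> 72
gcd of the OTHER numbers (without index 1): gcd([33, 6]) = 3
New gcd = gcd(g_others, new_val) = gcd(3, 72) = 3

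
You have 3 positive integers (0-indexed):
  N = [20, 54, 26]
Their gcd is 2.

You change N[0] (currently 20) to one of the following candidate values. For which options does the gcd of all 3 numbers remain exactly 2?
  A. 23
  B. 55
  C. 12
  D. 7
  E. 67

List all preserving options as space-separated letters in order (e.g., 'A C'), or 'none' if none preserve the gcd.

Answer: C

Derivation:
Old gcd = 2; gcd of others (without N[0]) = 2
New gcd for candidate v: gcd(2, v). Preserves old gcd iff gcd(2, v) = 2.
  Option A: v=23, gcd(2,23)=1 -> changes
  Option B: v=55, gcd(2,55)=1 -> changes
  Option C: v=12, gcd(2,12)=2 -> preserves
  Option D: v=7, gcd(2,7)=1 -> changes
  Option E: v=67, gcd(2,67)=1 -> changes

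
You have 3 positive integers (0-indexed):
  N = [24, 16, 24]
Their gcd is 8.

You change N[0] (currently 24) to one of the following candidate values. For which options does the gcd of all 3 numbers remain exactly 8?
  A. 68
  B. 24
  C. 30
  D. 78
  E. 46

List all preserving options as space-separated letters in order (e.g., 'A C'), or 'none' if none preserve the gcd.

Old gcd = 8; gcd of others (without N[0]) = 8
New gcd for candidate v: gcd(8, v). Preserves old gcd iff gcd(8, v) = 8.
  Option A: v=68, gcd(8,68)=4 -> changes
  Option B: v=24, gcd(8,24)=8 -> preserves
  Option C: v=30, gcd(8,30)=2 -> changes
  Option D: v=78, gcd(8,78)=2 -> changes
  Option E: v=46, gcd(8,46)=2 -> changes

Answer: B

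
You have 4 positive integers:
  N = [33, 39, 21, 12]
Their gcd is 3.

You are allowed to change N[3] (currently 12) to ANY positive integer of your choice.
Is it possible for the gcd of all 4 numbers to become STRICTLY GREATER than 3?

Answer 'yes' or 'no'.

Answer: no

Derivation:
Current gcd = 3
gcd of all OTHER numbers (without N[3]=12): gcd([33, 39, 21]) = 3
The new gcd after any change is gcd(3, new_value).
This can be at most 3.
Since 3 = old gcd 3, the gcd can only stay the same or decrease.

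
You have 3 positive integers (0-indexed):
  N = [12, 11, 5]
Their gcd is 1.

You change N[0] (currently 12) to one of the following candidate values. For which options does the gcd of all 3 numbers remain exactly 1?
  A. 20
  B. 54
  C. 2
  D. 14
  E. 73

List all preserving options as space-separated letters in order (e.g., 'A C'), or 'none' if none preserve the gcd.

Old gcd = 1; gcd of others (without N[0]) = 1
New gcd for candidate v: gcd(1, v). Preserves old gcd iff gcd(1, v) = 1.
  Option A: v=20, gcd(1,20)=1 -> preserves
  Option B: v=54, gcd(1,54)=1 -> preserves
  Option C: v=2, gcd(1,2)=1 -> preserves
  Option D: v=14, gcd(1,14)=1 -> preserves
  Option E: v=73, gcd(1,73)=1 -> preserves

Answer: A B C D E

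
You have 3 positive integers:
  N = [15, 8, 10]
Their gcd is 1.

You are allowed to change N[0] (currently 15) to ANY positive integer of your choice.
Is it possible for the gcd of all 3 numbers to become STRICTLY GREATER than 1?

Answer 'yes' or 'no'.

Current gcd = 1
gcd of all OTHER numbers (without N[0]=15): gcd([8, 10]) = 2
The new gcd after any change is gcd(2, new_value).
This can be at most 2.
Since 2 > old gcd 1, the gcd CAN increase (e.g., set N[0] = 2).

Answer: yes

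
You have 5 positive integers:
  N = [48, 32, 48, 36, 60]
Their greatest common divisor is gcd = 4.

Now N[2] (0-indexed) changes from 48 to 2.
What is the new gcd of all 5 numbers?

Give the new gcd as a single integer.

Numbers: [48, 32, 48, 36, 60], gcd = 4
Change: index 2, 48 -> 2
gcd of the OTHER numbers (without index 2): gcd([48, 32, 36, 60]) = 4
New gcd = gcd(g_others, new_val) = gcd(4, 2) = 2

Answer: 2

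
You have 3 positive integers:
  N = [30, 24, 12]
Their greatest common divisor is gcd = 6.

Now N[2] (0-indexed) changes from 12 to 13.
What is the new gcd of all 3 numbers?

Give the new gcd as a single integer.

Numbers: [30, 24, 12], gcd = 6
Change: index 2, 12 -> 13
gcd of the OTHER numbers (without index 2): gcd([30, 24]) = 6
New gcd = gcd(g_others, new_val) = gcd(6, 13) = 1

Answer: 1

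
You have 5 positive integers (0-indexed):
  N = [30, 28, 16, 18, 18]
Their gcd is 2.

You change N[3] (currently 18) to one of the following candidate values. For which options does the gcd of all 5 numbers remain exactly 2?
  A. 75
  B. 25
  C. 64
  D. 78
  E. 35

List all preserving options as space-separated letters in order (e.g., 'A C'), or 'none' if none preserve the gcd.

Answer: C D

Derivation:
Old gcd = 2; gcd of others (without N[3]) = 2
New gcd for candidate v: gcd(2, v). Preserves old gcd iff gcd(2, v) = 2.
  Option A: v=75, gcd(2,75)=1 -> changes
  Option B: v=25, gcd(2,25)=1 -> changes
  Option C: v=64, gcd(2,64)=2 -> preserves
  Option D: v=78, gcd(2,78)=2 -> preserves
  Option E: v=35, gcd(2,35)=1 -> changes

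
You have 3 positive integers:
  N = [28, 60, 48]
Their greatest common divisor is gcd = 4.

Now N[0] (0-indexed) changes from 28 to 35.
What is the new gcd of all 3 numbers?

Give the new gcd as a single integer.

Answer: 1

Derivation:
Numbers: [28, 60, 48], gcd = 4
Change: index 0, 28 -> 35
gcd of the OTHER numbers (without index 0): gcd([60, 48]) = 12
New gcd = gcd(g_others, new_val) = gcd(12, 35) = 1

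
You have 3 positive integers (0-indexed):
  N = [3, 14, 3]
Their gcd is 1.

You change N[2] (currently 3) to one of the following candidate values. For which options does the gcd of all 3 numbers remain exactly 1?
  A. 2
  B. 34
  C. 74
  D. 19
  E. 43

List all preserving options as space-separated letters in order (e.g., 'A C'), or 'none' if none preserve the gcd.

Answer: A B C D E

Derivation:
Old gcd = 1; gcd of others (without N[2]) = 1
New gcd for candidate v: gcd(1, v). Preserves old gcd iff gcd(1, v) = 1.
  Option A: v=2, gcd(1,2)=1 -> preserves
  Option B: v=34, gcd(1,34)=1 -> preserves
  Option C: v=74, gcd(1,74)=1 -> preserves
  Option D: v=19, gcd(1,19)=1 -> preserves
  Option E: v=43, gcd(1,43)=1 -> preserves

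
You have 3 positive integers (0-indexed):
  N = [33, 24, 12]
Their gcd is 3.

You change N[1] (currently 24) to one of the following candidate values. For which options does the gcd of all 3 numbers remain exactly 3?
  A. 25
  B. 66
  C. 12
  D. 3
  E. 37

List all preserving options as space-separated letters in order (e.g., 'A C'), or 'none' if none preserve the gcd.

Answer: B C D

Derivation:
Old gcd = 3; gcd of others (without N[1]) = 3
New gcd for candidate v: gcd(3, v). Preserves old gcd iff gcd(3, v) = 3.
  Option A: v=25, gcd(3,25)=1 -> changes
  Option B: v=66, gcd(3,66)=3 -> preserves
  Option C: v=12, gcd(3,12)=3 -> preserves
  Option D: v=3, gcd(3,3)=3 -> preserves
  Option E: v=37, gcd(3,37)=1 -> changes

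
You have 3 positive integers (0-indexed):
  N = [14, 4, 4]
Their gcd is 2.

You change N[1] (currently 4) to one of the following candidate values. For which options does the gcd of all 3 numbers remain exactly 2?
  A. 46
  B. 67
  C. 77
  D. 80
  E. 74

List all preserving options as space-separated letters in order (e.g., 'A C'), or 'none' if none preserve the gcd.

Old gcd = 2; gcd of others (without N[1]) = 2
New gcd for candidate v: gcd(2, v). Preserves old gcd iff gcd(2, v) = 2.
  Option A: v=46, gcd(2,46)=2 -> preserves
  Option B: v=67, gcd(2,67)=1 -> changes
  Option C: v=77, gcd(2,77)=1 -> changes
  Option D: v=80, gcd(2,80)=2 -> preserves
  Option E: v=74, gcd(2,74)=2 -> preserves

Answer: A D E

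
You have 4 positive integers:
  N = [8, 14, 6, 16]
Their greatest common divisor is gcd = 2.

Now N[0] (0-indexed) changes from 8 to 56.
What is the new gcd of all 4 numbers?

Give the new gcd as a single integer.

Numbers: [8, 14, 6, 16], gcd = 2
Change: index 0, 8 -> 56
gcd of the OTHER numbers (without index 0): gcd([14, 6, 16]) = 2
New gcd = gcd(g_others, new_val) = gcd(2, 56) = 2

Answer: 2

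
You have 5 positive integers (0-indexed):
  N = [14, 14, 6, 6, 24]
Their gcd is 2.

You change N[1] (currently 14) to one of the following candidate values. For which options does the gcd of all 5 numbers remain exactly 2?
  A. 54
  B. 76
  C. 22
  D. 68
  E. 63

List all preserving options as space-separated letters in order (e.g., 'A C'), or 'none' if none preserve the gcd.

Answer: A B C D

Derivation:
Old gcd = 2; gcd of others (without N[1]) = 2
New gcd for candidate v: gcd(2, v). Preserves old gcd iff gcd(2, v) = 2.
  Option A: v=54, gcd(2,54)=2 -> preserves
  Option B: v=76, gcd(2,76)=2 -> preserves
  Option C: v=22, gcd(2,22)=2 -> preserves
  Option D: v=68, gcd(2,68)=2 -> preserves
  Option E: v=63, gcd(2,63)=1 -> changes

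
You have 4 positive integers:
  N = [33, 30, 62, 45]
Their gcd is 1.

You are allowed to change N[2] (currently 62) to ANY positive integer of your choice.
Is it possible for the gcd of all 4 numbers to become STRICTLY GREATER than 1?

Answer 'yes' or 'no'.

Current gcd = 1
gcd of all OTHER numbers (without N[2]=62): gcd([33, 30, 45]) = 3
The new gcd after any change is gcd(3, new_value).
This can be at most 3.
Since 3 > old gcd 1, the gcd CAN increase (e.g., set N[2] = 3).

Answer: yes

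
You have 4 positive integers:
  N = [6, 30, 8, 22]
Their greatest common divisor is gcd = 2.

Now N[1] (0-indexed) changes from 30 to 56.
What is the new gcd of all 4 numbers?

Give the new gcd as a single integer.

Numbers: [6, 30, 8, 22], gcd = 2
Change: index 1, 30 -> 56
gcd of the OTHER numbers (without index 1): gcd([6, 8, 22]) = 2
New gcd = gcd(g_others, new_val) = gcd(2, 56) = 2

Answer: 2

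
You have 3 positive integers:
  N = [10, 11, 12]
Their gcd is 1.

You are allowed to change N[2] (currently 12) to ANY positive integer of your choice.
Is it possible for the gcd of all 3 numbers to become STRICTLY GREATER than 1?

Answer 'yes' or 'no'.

Current gcd = 1
gcd of all OTHER numbers (without N[2]=12): gcd([10, 11]) = 1
The new gcd after any change is gcd(1, new_value).
This can be at most 1.
Since 1 = old gcd 1, the gcd can only stay the same or decrease.

Answer: no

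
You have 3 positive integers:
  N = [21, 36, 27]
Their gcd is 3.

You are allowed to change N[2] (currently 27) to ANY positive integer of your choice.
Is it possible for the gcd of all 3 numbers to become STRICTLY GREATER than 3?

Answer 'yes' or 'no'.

Answer: no

Derivation:
Current gcd = 3
gcd of all OTHER numbers (without N[2]=27): gcd([21, 36]) = 3
The new gcd after any change is gcd(3, new_value).
This can be at most 3.
Since 3 = old gcd 3, the gcd can only stay the same or decrease.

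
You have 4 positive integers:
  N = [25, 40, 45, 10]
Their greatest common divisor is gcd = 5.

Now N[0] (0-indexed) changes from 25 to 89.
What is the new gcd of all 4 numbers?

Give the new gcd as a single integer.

Numbers: [25, 40, 45, 10], gcd = 5
Change: index 0, 25 -> 89
gcd of the OTHER numbers (without index 0): gcd([40, 45, 10]) = 5
New gcd = gcd(g_others, new_val) = gcd(5, 89) = 1

Answer: 1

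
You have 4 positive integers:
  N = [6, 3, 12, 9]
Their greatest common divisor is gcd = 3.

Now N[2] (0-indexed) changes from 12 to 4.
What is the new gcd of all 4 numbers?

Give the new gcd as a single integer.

Answer: 1

Derivation:
Numbers: [6, 3, 12, 9], gcd = 3
Change: index 2, 12 -> 4
gcd of the OTHER numbers (without index 2): gcd([6, 3, 9]) = 3
New gcd = gcd(g_others, new_val) = gcd(3, 4) = 1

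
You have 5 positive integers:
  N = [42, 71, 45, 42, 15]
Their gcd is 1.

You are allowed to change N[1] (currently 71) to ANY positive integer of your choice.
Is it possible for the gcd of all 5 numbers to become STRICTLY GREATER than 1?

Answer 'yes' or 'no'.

Answer: yes

Derivation:
Current gcd = 1
gcd of all OTHER numbers (without N[1]=71): gcd([42, 45, 42, 15]) = 3
The new gcd after any change is gcd(3, new_value).
This can be at most 3.
Since 3 > old gcd 1, the gcd CAN increase (e.g., set N[1] = 3).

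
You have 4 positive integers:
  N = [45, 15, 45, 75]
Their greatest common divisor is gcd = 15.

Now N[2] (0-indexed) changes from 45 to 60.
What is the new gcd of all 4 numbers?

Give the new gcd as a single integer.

Numbers: [45, 15, 45, 75], gcd = 15
Change: index 2, 45 -> 60
gcd of the OTHER numbers (without index 2): gcd([45, 15, 75]) = 15
New gcd = gcd(g_others, new_val) = gcd(15, 60) = 15

Answer: 15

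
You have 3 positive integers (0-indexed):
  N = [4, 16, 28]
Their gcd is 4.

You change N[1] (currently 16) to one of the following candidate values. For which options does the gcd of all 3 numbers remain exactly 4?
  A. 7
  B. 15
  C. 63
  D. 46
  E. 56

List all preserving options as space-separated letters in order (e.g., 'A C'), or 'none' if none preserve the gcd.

Old gcd = 4; gcd of others (without N[1]) = 4
New gcd for candidate v: gcd(4, v). Preserves old gcd iff gcd(4, v) = 4.
  Option A: v=7, gcd(4,7)=1 -> changes
  Option B: v=15, gcd(4,15)=1 -> changes
  Option C: v=63, gcd(4,63)=1 -> changes
  Option D: v=46, gcd(4,46)=2 -> changes
  Option E: v=56, gcd(4,56)=4 -> preserves

Answer: E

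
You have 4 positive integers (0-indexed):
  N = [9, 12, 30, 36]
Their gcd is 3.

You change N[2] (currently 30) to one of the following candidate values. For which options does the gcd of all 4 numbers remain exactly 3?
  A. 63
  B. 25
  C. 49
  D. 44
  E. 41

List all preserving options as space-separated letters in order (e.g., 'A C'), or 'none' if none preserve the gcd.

Old gcd = 3; gcd of others (without N[2]) = 3
New gcd for candidate v: gcd(3, v). Preserves old gcd iff gcd(3, v) = 3.
  Option A: v=63, gcd(3,63)=3 -> preserves
  Option B: v=25, gcd(3,25)=1 -> changes
  Option C: v=49, gcd(3,49)=1 -> changes
  Option D: v=44, gcd(3,44)=1 -> changes
  Option E: v=41, gcd(3,41)=1 -> changes

Answer: A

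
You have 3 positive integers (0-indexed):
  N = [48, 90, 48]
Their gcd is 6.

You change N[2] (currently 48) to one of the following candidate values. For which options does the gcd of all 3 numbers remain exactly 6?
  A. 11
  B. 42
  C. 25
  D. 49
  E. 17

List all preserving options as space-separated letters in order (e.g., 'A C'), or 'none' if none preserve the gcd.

Answer: B

Derivation:
Old gcd = 6; gcd of others (without N[2]) = 6
New gcd for candidate v: gcd(6, v). Preserves old gcd iff gcd(6, v) = 6.
  Option A: v=11, gcd(6,11)=1 -> changes
  Option B: v=42, gcd(6,42)=6 -> preserves
  Option C: v=25, gcd(6,25)=1 -> changes
  Option D: v=49, gcd(6,49)=1 -> changes
  Option E: v=17, gcd(6,17)=1 -> changes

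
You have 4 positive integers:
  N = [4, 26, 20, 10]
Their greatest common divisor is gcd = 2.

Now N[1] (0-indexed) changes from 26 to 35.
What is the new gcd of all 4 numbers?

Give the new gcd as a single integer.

Numbers: [4, 26, 20, 10], gcd = 2
Change: index 1, 26 -> 35
gcd of the OTHER numbers (without index 1): gcd([4, 20, 10]) = 2
New gcd = gcd(g_others, new_val) = gcd(2, 35) = 1

Answer: 1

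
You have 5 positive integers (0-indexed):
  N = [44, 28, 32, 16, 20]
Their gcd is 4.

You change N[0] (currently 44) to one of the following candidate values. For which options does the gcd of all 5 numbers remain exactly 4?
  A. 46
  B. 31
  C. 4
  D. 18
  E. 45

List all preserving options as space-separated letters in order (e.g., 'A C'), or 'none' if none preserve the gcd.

Answer: C

Derivation:
Old gcd = 4; gcd of others (without N[0]) = 4
New gcd for candidate v: gcd(4, v). Preserves old gcd iff gcd(4, v) = 4.
  Option A: v=46, gcd(4,46)=2 -> changes
  Option B: v=31, gcd(4,31)=1 -> changes
  Option C: v=4, gcd(4,4)=4 -> preserves
  Option D: v=18, gcd(4,18)=2 -> changes
  Option E: v=45, gcd(4,45)=1 -> changes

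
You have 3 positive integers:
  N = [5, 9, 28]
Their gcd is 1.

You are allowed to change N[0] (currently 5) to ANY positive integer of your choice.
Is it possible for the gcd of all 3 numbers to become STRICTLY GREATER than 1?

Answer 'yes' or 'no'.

Current gcd = 1
gcd of all OTHER numbers (without N[0]=5): gcd([9, 28]) = 1
The new gcd after any change is gcd(1, new_value).
This can be at most 1.
Since 1 = old gcd 1, the gcd can only stay the same or decrease.

Answer: no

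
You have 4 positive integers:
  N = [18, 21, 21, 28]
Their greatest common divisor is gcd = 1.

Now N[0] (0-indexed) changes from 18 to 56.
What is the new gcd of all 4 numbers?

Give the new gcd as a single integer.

Answer: 7

Derivation:
Numbers: [18, 21, 21, 28], gcd = 1
Change: index 0, 18 -> 56
gcd of the OTHER numbers (without index 0): gcd([21, 21, 28]) = 7
New gcd = gcd(g_others, new_val) = gcd(7, 56) = 7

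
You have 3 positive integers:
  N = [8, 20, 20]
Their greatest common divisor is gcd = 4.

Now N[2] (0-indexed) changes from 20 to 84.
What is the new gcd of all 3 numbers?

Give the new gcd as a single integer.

Answer: 4

Derivation:
Numbers: [8, 20, 20], gcd = 4
Change: index 2, 20 -> 84
gcd of the OTHER numbers (without index 2): gcd([8, 20]) = 4
New gcd = gcd(g_others, new_val) = gcd(4, 84) = 4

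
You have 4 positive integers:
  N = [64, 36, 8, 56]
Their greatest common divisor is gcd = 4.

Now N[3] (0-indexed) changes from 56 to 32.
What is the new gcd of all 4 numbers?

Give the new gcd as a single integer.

Numbers: [64, 36, 8, 56], gcd = 4
Change: index 3, 56 -> 32
gcd of the OTHER numbers (without index 3): gcd([64, 36, 8]) = 4
New gcd = gcd(g_others, new_val) = gcd(4, 32) = 4

Answer: 4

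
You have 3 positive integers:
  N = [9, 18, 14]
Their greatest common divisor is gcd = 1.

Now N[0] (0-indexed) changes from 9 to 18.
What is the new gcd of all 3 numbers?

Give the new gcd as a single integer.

Answer: 2

Derivation:
Numbers: [9, 18, 14], gcd = 1
Change: index 0, 9 -> 18
gcd of the OTHER numbers (without index 0): gcd([18, 14]) = 2
New gcd = gcd(g_others, new_val) = gcd(2, 18) = 2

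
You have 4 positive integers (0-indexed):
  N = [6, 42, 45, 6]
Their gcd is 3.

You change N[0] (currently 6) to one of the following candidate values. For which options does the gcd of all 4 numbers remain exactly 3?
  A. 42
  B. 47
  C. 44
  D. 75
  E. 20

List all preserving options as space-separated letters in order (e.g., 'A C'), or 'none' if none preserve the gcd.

Old gcd = 3; gcd of others (without N[0]) = 3
New gcd for candidate v: gcd(3, v). Preserves old gcd iff gcd(3, v) = 3.
  Option A: v=42, gcd(3,42)=3 -> preserves
  Option B: v=47, gcd(3,47)=1 -> changes
  Option C: v=44, gcd(3,44)=1 -> changes
  Option D: v=75, gcd(3,75)=3 -> preserves
  Option E: v=20, gcd(3,20)=1 -> changes

Answer: A D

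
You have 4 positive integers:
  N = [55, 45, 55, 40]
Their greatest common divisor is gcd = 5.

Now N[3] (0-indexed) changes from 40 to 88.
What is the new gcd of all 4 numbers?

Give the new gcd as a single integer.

Numbers: [55, 45, 55, 40], gcd = 5
Change: index 3, 40 -> 88
gcd of the OTHER numbers (without index 3): gcd([55, 45, 55]) = 5
New gcd = gcd(g_others, new_val) = gcd(5, 88) = 1

Answer: 1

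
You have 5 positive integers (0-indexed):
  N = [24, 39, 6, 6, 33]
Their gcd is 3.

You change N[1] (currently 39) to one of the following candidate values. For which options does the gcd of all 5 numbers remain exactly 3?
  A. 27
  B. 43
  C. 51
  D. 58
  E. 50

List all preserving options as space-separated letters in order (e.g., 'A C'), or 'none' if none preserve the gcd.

Old gcd = 3; gcd of others (without N[1]) = 3
New gcd for candidate v: gcd(3, v). Preserves old gcd iff gcd(3, v) = 3.
  Option A: v=27, gcd(3,27)=3 -> preserves
  Option B: v=43, gcd(3,43)=1 -> changes
  Option C: v=51, gcd(3,51)=3 -> preserves
  Option D: v=58, gcd(3,58)=1 -> changes
  Option E: v=50, gcd(3,50)=1 -> changes

Answer: A C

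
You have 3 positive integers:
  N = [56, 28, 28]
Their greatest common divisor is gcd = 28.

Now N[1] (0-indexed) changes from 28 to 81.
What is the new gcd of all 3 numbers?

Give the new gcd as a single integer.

Answer: 1

Derivation:
Numbers: [56, 28, 28], gcd = 28
Change: index 1, 28 -> 81
gcd of the OTHER numbers (without index 1): gcd([56, 28]) = 28
New gcd = gcd(g_others, new_val) = gcd(28, 81) = 1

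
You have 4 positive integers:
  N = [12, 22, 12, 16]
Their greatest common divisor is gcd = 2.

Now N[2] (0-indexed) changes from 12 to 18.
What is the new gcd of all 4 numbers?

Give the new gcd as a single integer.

Answer: 2

Derivation:
Numbers: [12, 22, 12, 16], gcd = 2
Change: index 2, 12 -> 18
gcd of the OTHER numbers (without index 2): gcd([12, 22, 16]) = 2
New gcd = gcd(g_others, new_val) = gcd(2, 18) = 2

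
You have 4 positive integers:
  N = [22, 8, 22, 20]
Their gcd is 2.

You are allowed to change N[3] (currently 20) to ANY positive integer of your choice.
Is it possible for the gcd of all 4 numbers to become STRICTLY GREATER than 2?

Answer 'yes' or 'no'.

Answer: no

Derivation:
Current gcd = 2
gcd of all OTHER numbers (without N[3]=20): gcd([22, 8, 22]) = 2
The new gcd after any change is gcd(2, new_value).
This can be at most 2.
Since 2 = old gcd 2, the gcd can only stay the same or decrease.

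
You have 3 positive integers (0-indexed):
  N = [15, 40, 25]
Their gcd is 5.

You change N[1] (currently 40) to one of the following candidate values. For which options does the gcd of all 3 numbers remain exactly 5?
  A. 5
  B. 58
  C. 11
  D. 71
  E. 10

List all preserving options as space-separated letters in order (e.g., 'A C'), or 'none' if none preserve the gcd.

Answer: A E

Derivation:
Old gcd = 5; gcd of others (without N[1]) = 5
New gcd for candidate v: gcd(5, v). Preserves old gcd iff gcd(5, v) = 5.
  Option A: v=5, gcd(5,5)=5 -> preserves
  Option B: v=58, gcd(5,58)=1 -> changes
  Option C: v=11, gcd(5,11)=1 -> changes
  Option D: v=71, gcd(5,71)=1 -> changes
  Option E: v=10, gcd(5,10)=5 -> preserves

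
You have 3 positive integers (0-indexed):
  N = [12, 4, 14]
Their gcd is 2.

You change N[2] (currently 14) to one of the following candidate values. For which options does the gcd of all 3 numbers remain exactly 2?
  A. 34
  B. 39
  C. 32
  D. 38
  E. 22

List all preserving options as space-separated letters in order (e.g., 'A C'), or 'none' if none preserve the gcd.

Answer: A D E

Derivation:
Old gcd = 2; gcd of others (without N[2]) = 4
New gcd for candidate v: gcd(4, v). Preserves old gcd iff gcd(4, v) = 2.
  Option A: v=34, gcd(4,34)=2 -> preserves
  Option B: v=39, gcd(4,39)=1 -> changes
  Option C: v=32, gcd(4,32)=4 -> changes
  Option D: v=38, gcd(4,38)=2 -> preserves
  Option E: v=22, gcd(4,22)=2 -> preserves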